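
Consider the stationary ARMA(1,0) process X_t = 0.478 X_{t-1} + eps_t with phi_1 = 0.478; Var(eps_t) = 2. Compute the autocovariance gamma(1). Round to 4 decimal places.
\gamma(1) = 1.2391

Multiply the model equation by X_{t-k} and take expectations. With theta_0 = psi_0 = 1 and psi_j the MA(infinity) weights, this gives
  gamma(k) - sum_i phi_i gamma(k-i) = c_k,
  c_k = sigma^2 * sum_{j=k..q} theta_j psi_{j-k}   (c_k = 0 for k > q),
using gamma(-m) = gamma(m).
Pure AR (q = 0): c_0 = sigma^2 = 2, c_k = 0 for k >= 1.
Equations for k = 0 and k = 1 (AR order 1):
  gamma(0) = phi_1 gamma(1) + c_0
  gamma(1) = phi_1 gamma(0) + c_1
Substituting the second into the first: gamma(0) (1 - phi_1^2) = c_0 + phi_1 c_1, so
  gamma(0) = c_0 / (1 - phi_1^2) = 2 / (1 - (0.478)^2) = 2 / 0.771516 = 2.592299.
  gamma(1) = phi_1 gamma(0) = (0.478)(2.592299) = 1.239119.
Therefore gamma(1) = 1.2391 (to 4 decimal places).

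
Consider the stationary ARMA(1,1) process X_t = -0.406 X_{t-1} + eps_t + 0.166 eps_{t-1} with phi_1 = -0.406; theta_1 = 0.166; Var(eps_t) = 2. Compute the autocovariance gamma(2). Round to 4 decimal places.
\gamma(2) = 0.2176

Multiply the model equation by X_{t-k} and take expectations. With theta_0 = psi_0 = 1 and psi_j the MA(infinity) weights, this gives
  gamma(k) - sum_i phi_i gamma(k-i) = c_k,
  c_k = sigma^2 * sum_{j=k..q} theta_j psi_{j-k}   (c_k = 0 for k > q),
using gamma(-m) = gamma(m).
psi-weights needed (psi_j = theta_j + sum_i phi_i psi_{j-i}):
  psi_1 = theta_1 + phi_1 = 0.166 + (-0.406) = -0.24
Right-hand sides:
  c_0 = sigma^2 (1 + theta_1 psi_1) = 2 * (1 + (0.166)(-0.24)) = 2 * 0.96016 = 1.92032
  c_1 = sigma^2 theta_1 = 2 * (0.166) = 0.332
  c_2 = 0
Equations for k = 0 and k = 1 (AR order 1):
  gamma(0) = phi_1 gamma(1) + c_0
  gamma(1) = phi_1 gamma(0) + c_1
Substituting the second into the first: gamma(0) (1 - phi_1^2) = c_0 + phi_1 c_1, so
  gamma(0) = (c_0 + phi_1 c_1) / (1 - phi_1^2) = (1.92032 + (-0.406)(0.332)) / (1 - (-0.406)^2) = 1.785528 / 0.835164 = 2.137937.
  gamma(1) = phi_1 gamma(0) + c_1 = (-0.406)(2.137937) + (0.332) = -0.536002.
For k = 2 (> q): gamma(2) = phi_1 gamma(1) = (-0.406)(-0.536002) = 0.217617.
Therefore gamma(2) = 0.2176 (to 4 decimal places).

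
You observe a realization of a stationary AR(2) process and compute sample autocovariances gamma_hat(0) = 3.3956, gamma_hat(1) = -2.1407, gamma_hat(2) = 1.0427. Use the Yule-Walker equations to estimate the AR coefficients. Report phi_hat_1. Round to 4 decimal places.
\hat\phi_{1} = -0.7250

The Yule-Walker equations for an AR(p) process read, in matrix form,
  Gamma_p phi = r_p,   with   (Gamma_p)_{ij} = gamma(|i - j|),
                       (r_p)_i = gamma(i),   i,j = 1..p.
Substitute the sample gammas (Toeplitz matrix and right-hand side of size 2):
  Gamma_p = [[3.3956, -2.1407], [-2.1407, 3.3956]]
  r_p     = [-2.1407, 1.0427]
Written out:
  3.3956 phi_1 - 2.1407 phi_2 = -2.1407
  -2.1407 phi_1 + 3.3956 phi_2 = 1.0427
Solve by Cramer's rule:
  det = gamma(0)^2 - gamma(1)^2 = (3.3956)^2 - (-2.1407)^2 = 11.53009936 - 4.58259649 = 6.94750287
  phi_hat_1 = [gamma(1) gamma(0) - gamma(1) gamma(2)] / det = [(-2.1407)(3.3956) - (-2.1407)(1.0427)] / 6.94750287 = -5.03685303 / 6.94750287 = -0.725
  phi_hat_2 = [gamma(0) gamma(2) - gamma(1)^2] / det = [(3.3956)(1.0427) - (-2.1407)^2] / 6.94750287 = -1.04200437 / 6.94750287 = -0.15
So phi_hat = [-0.7250, -0.1500].
Therefore phi_hat_1 = -0.7250.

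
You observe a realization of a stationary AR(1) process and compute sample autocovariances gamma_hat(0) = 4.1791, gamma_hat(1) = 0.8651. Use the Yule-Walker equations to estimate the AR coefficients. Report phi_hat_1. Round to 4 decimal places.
\hat\phi_{1} = 0.2070

The Yule-Walker equations for an AR(p) process read, in matrix form,
  Gamma_p phi = r_p,   with   (Gamma_p)_{ij} = gamma(|i - j|),
                       (r_p)_i = gamma(i),   i,j = 1..p.
Substitute the sample gammas (Toeplitz matrix and right-hand side of size 1):
  Gamma_p = [[4.1791]]
  r_p     = [0.8651]
With p = 1 this is the single equation gamma(0) phi_1 = gamma(1):
  phi_hat_1 = gamma(1) / gamma(0) = 0.8651 / 4.1791 = 0.2070.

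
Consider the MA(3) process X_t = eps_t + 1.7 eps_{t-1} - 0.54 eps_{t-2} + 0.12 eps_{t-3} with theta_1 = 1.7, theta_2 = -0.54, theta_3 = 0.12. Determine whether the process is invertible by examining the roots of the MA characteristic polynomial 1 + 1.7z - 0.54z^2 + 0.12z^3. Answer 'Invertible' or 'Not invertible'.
\text{Not invertible}

The MA(q) characteristic polynomial is P(z) = 1 + 1.7z - 0.54z^2 + 0.12z^3.
Invertibility requires all roots to lie outside the unit circle, i.e. |z| > 1 for every root.
Degree 3: look for a simple real root z0 first, then factor out (1 - z/z0) and solve the remaining quadratic.
Testing z0 = -0.5: P(-0.5) = 1 + (1.7)(-0.5) + (-0.54)(-0.5)^2 + (0.12)(-0.5)^3
  = 1 + (-0.85) + (-0.135) + (-0.015) = 0.  So z_0 = -0.5 is a root, |z_0| = 0.5.
Divide out the factor (1 + 2 z) = (1 - z/z0) (since 1/z0 = -2):
  P(z) = (1 + 2 z)(1 + (-0.3) z + (0.06) z^2)
  [check: z-coef -0.3 - (-2) = 1.7; z^2-coef 0.06 - (-2)(-0.3) = -0.54; z^3-coef -(-2)(0.06) = 0.12.]
Remaining roots from the quadratic factor 1 + (-0.3) z + (0.06) z^2:
  Set 1 + (-0.3) z + (0.06) z^2 = 0, i.e. a z^2 + b z + c = 0 with a = 0.06, b = -0.3, c = 1.
  Discriminant D = b^2 - 4ac = (-0.3)^2 - 4*(0.06)*1 = 0.09 - (0.24) = -0.15.
  D < 0, so the roots are the complex-conjugate pair z = (-b +/- i sqrt(-D)) / (2a) = 2.5 +/- 3.2275i.
  For a conjugate pair |z|^2 = z * conj(z) = (product of roots) = c/a = 1/(0.06) = 16.666667, so |z| = sqrt(16.666667) = 4.0825 for both roots.
Moduli of all roots: 0.5000, 4.0825, 4.0825.
All moduli strictly greater than 1? No.
Verdict: Not invertible.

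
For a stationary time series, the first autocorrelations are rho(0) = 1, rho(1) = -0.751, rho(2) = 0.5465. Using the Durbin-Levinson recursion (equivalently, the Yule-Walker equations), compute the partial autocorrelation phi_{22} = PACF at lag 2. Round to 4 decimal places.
\phi_{22} = -0.0401

The PACF at lag k is phi_{kk}, the last component of the solution
to the Yule-Walker system G_k phi = r_k where
  (G_k)_{ij} = rho(|i - j|), (r_k)_i = rho(i), i,j = 1..k.
Equivalently, Durbin-Levinson gives phi_{kk} iteratively:
  phi_{11} = rho(1)
  phi_{kk} = [rho(k) - sum_{j=1..k-1} phi_{k-1,j} rho(k-j)]
            / [1 - sum_{j=1..k-1} phi_{k-1,j} rho(j)],
  phi_{k,j} = phi_{k-1,j} - phi_{kk} phi_{k-1,k-j},  j = 1..k-1.
Step k = 1:
  phi_11 = rho(1) = -0.751.
Step k = 2:
  phi_22 = [rho(2) - phi_11 rho(1)] / [1 - phi_11 rho(1)] = [0.5465 - (-0.751)(-0.751)] / [1 - (-0.751)(-0.751)]
         = -0.017501 / 0.435999 = -0.0401.
Therefore phi_{22} = -0.0401.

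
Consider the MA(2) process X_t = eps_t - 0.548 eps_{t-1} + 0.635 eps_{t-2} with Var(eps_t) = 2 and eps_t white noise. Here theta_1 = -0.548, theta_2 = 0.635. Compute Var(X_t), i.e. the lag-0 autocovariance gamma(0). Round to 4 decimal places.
\gamma(0) = 3.4071

For an MA(q) process X_t = eps_t + sum_i theta_i eps_{t-i} with
Var(eps_t) = sigma^2, the variance is
  gamma(0) = sigma^2 * (1 + sum_i theta_i^2).
  sum_i theta_i^2 = (-0.548)^2 + (0.635)^2 = 0.300304 + 0.403225 = 0.703529.
  gamma(0) = 2 * (1 + 0.703529) = 2 * 1.703529 = 3.407058, which rounds to 3.4071.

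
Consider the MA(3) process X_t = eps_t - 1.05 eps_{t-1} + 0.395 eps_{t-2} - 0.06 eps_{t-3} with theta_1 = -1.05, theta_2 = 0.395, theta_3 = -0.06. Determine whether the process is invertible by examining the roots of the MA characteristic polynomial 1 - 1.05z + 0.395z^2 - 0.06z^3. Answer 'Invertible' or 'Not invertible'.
\text{Invertible}

The MA(q) characteristic polynomial is P(z) = 1 - 1.05z + 0.395z^2 - 0.06z^3.
Invertibility requires all roots to lie outside the unit circle, i.e. |z| > 1 for every root.
Degree 3: look for a simple real root z0 first, then factor out (1 - z/z0) and solve the remaining quadratic.
Testing z0 = 2: P(2) = 1 + (-1.05)(2) + (0.395)(2)^2 + (-0.06)(2)^3
  = 1 + (-2.1) + (1.58) + (-0.48) = 0.  So z_0 = 2 is a root, |z_0| = 2.
Divide out the factor (1 - 0.5 z) = (1 - z/z0) (since 1/z0 = 0.5):
  P(z) = (1 - 0.5 z)(1 + (-0.55) z + (0.12) z^2)
  [check: z-coef -0.55 - (0.5) = -1.05; z^2-coef 0.12 - (0.5)(-0.55) = 0.395; z^3-coef -(0.5)(0.12) = -0.06.]
Remaining roots from the quadratic factor 1 + (-0.55) z + (0.12) z^2:
  Set 1 + (-0.55) z + (0.12) z^2 = 0, i.e. a z^2 + b z + c = 0 with a = 0.12, b = -0.55, c = 1.
  Discriminant D = b^2 - 4ac = (-0.55)^2 - 4*(0.12)*1 = 0.3025 - (0.48) = -0.1775.
  D < 0, so the roots are the complex-conjugate pair z = (-b +/- i sqrt(-D)) / (2a) = 2.2917 +/- 1.7554i.
  For a conjugate pair |z|^2 = z * conj(z) = (product of roots) = c/a = 1/(0.12) = 8.333333, so |z| = sqrt(8.333333) = 2.8868 for both roots.
Moduli of all roots: 2.0000, 2.8868, 2.8868.
All moduli strictly greater than 1? Yes.
Verdict: Invertible.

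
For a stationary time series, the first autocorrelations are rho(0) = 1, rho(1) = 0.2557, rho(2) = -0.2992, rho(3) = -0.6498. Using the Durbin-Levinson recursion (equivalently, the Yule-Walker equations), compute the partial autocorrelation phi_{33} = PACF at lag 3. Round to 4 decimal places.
\phi_{33} = -0.5600

The PACF at lag k is phi_{kk}, the last component of the solution
to the Yule-Walker system G_k phi = r_k where
  (G_k)_{ij} = rho(|i - j|), (r_k)_i = rho(i), i,j = 1..k.
Equivalently, Durbin-Levinson gives phi_{kk} iteratively:
  phi_{11} = rho(1)
  phi_{kk} = [rho(k) - sum_{j=1..k-1} phi_{k-1,j} rho(k-j)]
            / [1 - sum_{j=1..k-1} phi_{k-1,j} rho(j)],
  phi_{k,j} = phi_{k-1,j} - phi_{kk} phi_{k-1,k-j},  j = 1..k-1.
Step k = 1:
  phi_11 = rho(1) = 0.2557.
Step k = 2:
  phi_22 = [rho(2) - phi_11 rho(1)] / [1 - phi_11 rho(1)] = [-0.2992 - (0.2557)(0.2557)] / [1 - (0.2557)(0.2557)]
         = -0.36458249 / 0.93461751 = -0.390087.
  Update: phi_21 = phi_11 - phi_22 phi_11 = 0.2557 - (-0.390087)(0.2557) = 0.355445.
Step k = 3:
  phi_33 = [rho(3) - phi_21 rho(2) - phi_22 rho(1)] / [1 - phi_21 rho(1) - phi_22 rho(2)]
    numerator   = -0.6498 - (0.355445)(-0.2992) - (-0.390087)(0.2557) = -0.44370541
    denominator = 1 - (0.355445)(0.2557) - (-0.390087)(-0.2992) = 0.79239848
  phi_33 = -0.44370541 / 0.79239848 = -0.56.
Therefore phi_{33} = -0.5600.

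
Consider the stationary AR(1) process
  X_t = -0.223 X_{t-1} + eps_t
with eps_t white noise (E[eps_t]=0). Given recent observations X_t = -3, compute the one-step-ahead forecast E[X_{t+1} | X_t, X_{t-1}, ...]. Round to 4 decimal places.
E[X_{t+1} \mid \mathcal F_t] = 0.6690

For an AR(p) model X_t = c + sum_i phi_i X_{t-i} + eps_t, the
one-step-ahead conditional mean is
  E[X_{t+1} | X_t, ...] = c + sum_i phi_i X_{t+1-i}.
Substitute known values:
  E[X_{t+1} | ...] = (-0.223) * (-3)
                   = 0.6690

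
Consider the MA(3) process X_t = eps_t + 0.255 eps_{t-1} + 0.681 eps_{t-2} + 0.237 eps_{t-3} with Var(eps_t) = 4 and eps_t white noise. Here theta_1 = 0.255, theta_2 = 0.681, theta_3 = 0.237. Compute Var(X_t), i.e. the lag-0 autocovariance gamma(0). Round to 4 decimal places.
\gamma(0) = 6.3398

For an MA(q) process X_t = eps_t + sum_i theta_i eps_{t-i} with
Var(eps_t) = sigma^2, the variance is
  gamma(0) = sigma^2 * (1 + sum_i theta_i^2).
  sum_i theta_i^2 = (0.255)^2 + (0.681)^2 + (0.237)^2 = 0.065025 + 0.463761 + 0.056169 = 0.584955.
  gamma(0) = 4 * (1 + 0.584955) = 4 * 1.584955 = 6.33982, which rounds to 6.3398.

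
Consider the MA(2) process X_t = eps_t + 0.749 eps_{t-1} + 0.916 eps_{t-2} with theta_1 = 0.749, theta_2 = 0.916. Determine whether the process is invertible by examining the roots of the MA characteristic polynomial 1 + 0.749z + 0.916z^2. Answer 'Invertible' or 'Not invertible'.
\text{Invertible}

The MA(q) characteristic polynomial is P(z) = 1 + 0.749z + 0.916z^2.
Invertibility requires all roots to lie outside the unit circle, i.e. |z| > 1 for every root.
Set 1 + (0.749) z + (0.916) z^2 = 0, i.e. a z^2 + b z + c = 0 with a = 0.916, b = 0.749, c = 1.
Discriminant D = b^2 - 4ac = (0.749)^2 - 4*(0.916)*1 = 0.561001 - (3.664) = -3.102999.
D < 0, so the roots are the complex-conjugate pair z = (-b +/- i sqrt(-D)) / (2a) = -0.4088 +/- 0.9615i.
For a conjugate pair |z|^2 = z * conj(z) = (product of roots) = c/a = 1/(0.916) = 1.091703, so |z| = sqrt(1.091703) = 1.0448 for both roots.
Moduli of all roots: 1.0448, 1.0448.
All moduli strictly greater than 1? Yes.
Verdict: Invertible.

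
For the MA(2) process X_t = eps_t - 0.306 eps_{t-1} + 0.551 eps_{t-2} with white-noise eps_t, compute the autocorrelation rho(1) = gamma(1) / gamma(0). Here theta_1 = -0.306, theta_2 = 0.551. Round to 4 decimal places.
\rho(1) = -0.3397

For an MA(q) process with theta_0 = 1, the autocovariance is
  gamma(k) = sigma^2 * sum_{i=0..q-k} theta_i * theta_{i+k},
and rho(k) = gamma(k) / gamma(0). Sigma^2 cancels.
  numerator   = (1)*(-0.306) + (-0.306)*(0.551) = -0.474606.
  denominator = (1)^2 + (-0.306)^2 + (0.551)^2 = 1.397237.
  rho(1) = -0.474606 / 1.397237 = -0.3397.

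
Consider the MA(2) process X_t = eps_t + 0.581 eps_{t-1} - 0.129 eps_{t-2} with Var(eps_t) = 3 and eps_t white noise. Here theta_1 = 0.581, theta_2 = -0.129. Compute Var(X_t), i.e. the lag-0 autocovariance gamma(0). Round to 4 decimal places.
\gamma(0) = 4.0626

For an MA(q) process X_t = eps_t + sum_i theta_i eps_{t-i} with
Var(eps_t) = sigma^2, the variance is
  gamma(0) = sigma^2 * (1 + sum_i theta_i^2).
  sum_i theta_i^2 = (0.581)^2 + (-0.129)^2 = 0.337561 + 0.016641 = 0.354202.
  gamma(0) = 3 * (1 + 0.354202) = 3 * 1.354202 = 4.062606, which rounds to 4.0626.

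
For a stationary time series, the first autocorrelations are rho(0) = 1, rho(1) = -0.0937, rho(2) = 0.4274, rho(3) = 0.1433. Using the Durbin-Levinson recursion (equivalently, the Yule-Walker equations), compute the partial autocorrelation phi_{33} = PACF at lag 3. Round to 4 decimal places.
\phi_{33} = 0.2529

The PACF at lag k is phi_{kk}, the last component of the solution
to the Yule-Walker system G_k phi = r_k where
  (G_k)_{ij} = rho(|i - j|), (r_k)_i = rho(i), i,j = 1..k.
Equivalently, Durbin-Levinson gives phi_{kk} iteratively:
  phi_{11} = rho(1)
  phi_{kk} = [rho(k) - sum_{j=1..k-1} phi_{k-1,j} rho(k-j)]
            / [1 - sum_{j=1..k-1} phi_{k-1,j} rho(j)],
  phi_{k,j} = phi_{k-1,j} - phi_{kk} phi_{k-1,k-j},  j = 1..k-1.
Step k = 1:
  phi_11 = rho(1) = -0.0937.
Step k = 2:
  phi_22 = [rho(2) - phi_11 rho(1)] / [1 - phi_11 rho(1)] = [0.4274 - (-0.0937)(-0.0937)] / [1 - (-0.0937)(-0.0937)]
         = 0.41862031 / 0.99122031 = 0.422328.
  Update: phi_21 = phi_11 - phi_22 phi_11 = -0.0937 - (0.422328)(-0.0937) = -0.054128.
Step k = 3:
  phi_33 = [rho(3) - phi_21 rho(2) - phi_22 rho(1)] / [1 - phi_21 rho(1) - phi_22 rho(2)]
    numerator   = 0.1433 - (-0.054128)(0.4274) - (0.422328)(-0.0937) = 0.2060064
    denominator = 1 - (-0.054128)(-0.0937) - (0.422328)(0.4274) = 0.81442514
  phi_33 = 0.2060064 / 0.81442514 = 0.2529.
Therefore phi_{33} = 0.2529.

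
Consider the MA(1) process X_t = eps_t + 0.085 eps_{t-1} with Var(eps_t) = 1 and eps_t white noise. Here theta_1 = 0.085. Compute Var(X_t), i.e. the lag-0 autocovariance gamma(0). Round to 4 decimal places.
\gamma(0) = 1.0072

For an MA(q) process X_t = eps_t + sum_i theta_i eps_{t-i} with
Var(eps_t) = sigma^2, the variance is
  gamma(0) = sigma^2 * (1 + sum_i theta_i^2).
  sum_i theta_i^2 = (0.085)^2 = 0.007225.
  gamma(0) = 1 * (1 + 0.007225) = 1 * 1.007225 = 1.007225, which rounds to 1.0072.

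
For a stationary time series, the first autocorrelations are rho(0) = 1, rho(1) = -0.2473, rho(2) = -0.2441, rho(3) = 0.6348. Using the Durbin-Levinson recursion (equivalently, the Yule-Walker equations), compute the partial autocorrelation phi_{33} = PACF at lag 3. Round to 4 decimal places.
\phi_{33} = 0.5650

The PACF at lag k is phi_{kk}, the last component of the solution
to the Yule-Walker system G_k phi = r_k where
  (G_k)_{ij} = rho(|i - j|), (r_k)_i = rho(i), i,j = 1..k.
Equivalently, Durbin-Levinson gives phi_{kk} iteratively:
  phi_{11} = rho(1)
  phi_{kk} = [rho(k) - sum_{j=1..k-1} phi_{k-1,j} rho(k-j)]
            / [1 - sum_{j=1..k-1} phi_{k-1,j} rho(j)],
  phi_{k,j} = phi_{k-1,j} - phi_{kk} phi_{k-1,k-j},  j = 1..k-1.
Step k = 1:
  phi_11 = rho(1) = -0.2473.
Step k = 2:
  phi_22 = [rho(2) - phi_11 rho(1)] / [1 - phi_11 rho(1)] = [-0.2441 - (-0.2473)(-0.2473)] / [1 - (-0.2473)(-0.2473)]
         = -0.30525729 / 0.93884271 = -0.325142.
  Update: phi_21 = phi_11 - phi_22 phi_11 = -0.2473 - (-0.325142)(-0.2473) = -0.327708.
Step k = 3:
  phi_33 = [rho(3) - phi_21 rho(2) - phi_22 rho(1)] / [1 - phi_21 rho(1) - phi_22 rho(2)]
    numerator   = 0.6348 - (-0.327708)(-0.2441) - (-0.325142)(-0.2473) = 0.47439892
    denominator = 1 - (-0.327708)(-0.2473) - (-0.325142)(-0.2441) = 0.83959071
  phi_33 = 0.47439892 / 0.83959071 = 0.565.
Therefore phi_{33} = 0.5650.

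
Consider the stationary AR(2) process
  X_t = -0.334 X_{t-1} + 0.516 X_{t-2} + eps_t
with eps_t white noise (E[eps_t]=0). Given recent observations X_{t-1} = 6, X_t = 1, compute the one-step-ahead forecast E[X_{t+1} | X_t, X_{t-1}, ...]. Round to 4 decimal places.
E[X_{t+1} \mid \mathcal F_t] = 2.7620

For an AR(p) model X_t = c + sum_i phi_i X_{t-i} + eps_t, the
one-step-ahead conditional mean is
  E[X_{t+1} | X_t, ...] = c + sum_i phi_i X_{t+1-i}.
Substitute known values:
  E[X_{t+1} | ...] = (-0.334) * (1) + (0.516) * (6)
                   = 2.7620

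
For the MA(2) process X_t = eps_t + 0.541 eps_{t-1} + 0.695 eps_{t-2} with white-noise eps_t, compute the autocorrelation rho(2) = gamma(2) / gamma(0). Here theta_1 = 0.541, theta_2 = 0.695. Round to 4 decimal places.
\rho(2) = 0.3914

For an MA(q) process with theta_0 = 1, the autocovariance is
  gamma(k) = sigma^2 * sum_{i=0..q-k} theta_i * theta_{i+k},
and rho(k) = gamma(k) / gamma(0). Sigma^2 cancels.
  numerator   = (1)*(0.695) = 0.695.
  denominator = (1)^2 + (0.541)^2 + (0.695)^2 = 1.775706.
  rho(2) = 0.695 / 1.775706 = 0.3914.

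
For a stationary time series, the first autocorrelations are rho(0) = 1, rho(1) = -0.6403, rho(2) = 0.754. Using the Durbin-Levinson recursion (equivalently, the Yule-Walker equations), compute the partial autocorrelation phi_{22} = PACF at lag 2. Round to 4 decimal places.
\phi_{22} = 0.5831

The PACF at lag k is phi_{kk}, the last component of the solution
to the Yule-Walker system G_k phi = r_k where
  (G_k)_{ij} = rho(|i - j|), (r_k)_i = rho(i), i,j = 1..k.
Equivalently, Durbin-Levinson gives phi_{kk} iteratively:
  phi_{11} = rho(1)
  phi_{kk} = [rho(k) - sum_{j=1..k-1} phi_{k-1,j} rho(k-j)]
            / [1 - sum_{j=1..k-1} phi_{k-1,j} rho(j)],
  phi_{k,j} = phi_{k-1,j} - phi_{kk} phi_{k-1,k-j},  j = 1..k-1.
Step k = 1:
  phi_11 = rho(1) = -0.6403.
Step k = 2:
  phi_22 = [rho(2) - phi_11 rho(1)] / [1 - phi_11 rho(1)] = [0.754 - (-0.6403)(-0.6403)] / [1 - (-0.6403)(-0.6403)]
         = 0.34401591 / 0.59001591 = 0.5831.
Therefore phi_{22} = 0.5831.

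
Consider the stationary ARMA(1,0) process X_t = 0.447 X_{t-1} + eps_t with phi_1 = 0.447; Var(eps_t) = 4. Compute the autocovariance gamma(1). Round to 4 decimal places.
\gamma(1) = 2.2345

Multiply the model equation by X_{t-k} and take expectations. With theta_0 = psi_0 = 1 and psi_j the MA(infinity) weights, this gives
  gamma(k) - sum_i phi_i gamma(k-i) = c_k,
  c_k = sigma^2 * sum_{j=k..q} theta_j psi_{j-k}   (c_k = 0 for k > q),
using gamma(-m) = gamma(m).
Pure AR (q = 0): c_0 = sigma^2 = 4, c_k = 0 for k >= 1.
Equations for k = 0 and k = 1 (AR order 1):
  gamma(0) = phi_1 gamma(1) + c_0
  gamma(1) = phi_1 gamma(0) + c_1
Substituting the second into the first: gamma(0) (1 - phi_1^2) = c_0 + phi_1 c_1, so
  gamma(0) = c_0 / (1 - phi_1^2) = 4 / (1 - (0.447)^2) = 4 / 0.800191 = 4.998807.
  gamma(1) = phi_1 gamma(0) = (0.447)(4.998807) = 2.234467.
Therefore gamma(1) = 2.2345 (to 4 decimal places).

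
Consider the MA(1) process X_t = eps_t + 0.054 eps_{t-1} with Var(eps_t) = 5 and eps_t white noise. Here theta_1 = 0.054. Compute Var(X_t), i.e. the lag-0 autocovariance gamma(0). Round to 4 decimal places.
\gamma(0) = 5.0146

For an MA(q) process X_t = eps_t + sum_i theta_i eps_{t-i} with
Var(eps_t) = sigma^2, the variance is
  gamma(0) = sigma^2 * (1 + sum_i theta_i^2).
  sum_i theta_i^2 = (0.054)^2 = 0.002916.
  gamma(0) = 5 * (1 + 0.002916) = 5 * 1.002916 = 5.01458, which rounds to 5.0146.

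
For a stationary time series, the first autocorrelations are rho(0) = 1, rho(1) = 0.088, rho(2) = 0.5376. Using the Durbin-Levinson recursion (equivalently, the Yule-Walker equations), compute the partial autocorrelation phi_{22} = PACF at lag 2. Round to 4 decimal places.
\phi_{22} = 0.5340

The PACF at lag k is phi_{kk}, the last component of the solution
to the Yule-Walker system G_k phi = r_k where
  (G_k)_{ij} = rho(|i - j|), (r_k)_i = rho(i), i,j = 1..k.
Equivalently, Durbin-Levinson gives phi_{kk} iteratively:
  phi_{11} = rho(1)
  phi_{kk} = [rho(k) - sum_{j=1..k-1} phi_{k-1,j} rho(k-j)]
            / [1 - sum_{j=1..k-1} phi_{k-1,j} rho(j)],
  phi_{k,j} = phi_{k-1,j} - phi_{kk} phi_{k-1,k-j},  j = 1..k-1.
Step k = 1:
  phi_11 = rho(1) = 0.088.
Step k = 2:
  phi_22 = [rho(2) - phi_11 rho(1)] / [1 - phi_11 rho(1)] = [0.5376 - (0.088)(0.088)] / [1 - (0.088)(0.088)]
         = 0.529856 / 0.992256 = 0.534.
Therefore phi_{22} = 0.5340.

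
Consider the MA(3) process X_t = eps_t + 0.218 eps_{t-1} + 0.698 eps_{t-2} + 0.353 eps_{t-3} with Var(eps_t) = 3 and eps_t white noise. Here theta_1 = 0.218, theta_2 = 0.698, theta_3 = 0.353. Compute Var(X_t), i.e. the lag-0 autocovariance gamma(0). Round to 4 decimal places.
\gamma(0) = 4.9780

For an MA(q) process X_t = eps_t + sum_i theta_i eps_{t-i} with
Var(eps_t) = sigma^2, the variance is
  gamma(0) = sigma^2 * (1 + sum_i theta_i^2).
  sum_i theta_i^2 = (0.218)^2 + (0.698)^2 + (0.353)^2 = 0.047524 + 0.487204 + 0.124609 = 0.659337.
  gamma(0) = 3 * (1 + 0.659337) = 3 * 1.659337 = 4.978011, which rounds to 4.9780.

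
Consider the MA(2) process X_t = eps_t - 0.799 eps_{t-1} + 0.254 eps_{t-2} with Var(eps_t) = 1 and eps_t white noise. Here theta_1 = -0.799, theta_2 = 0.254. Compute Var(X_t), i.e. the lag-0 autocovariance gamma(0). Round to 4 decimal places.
\gamma(0) = 1.7029

For an MA(q) process X_t = eps_t + sum_i theta_i eps_{t-i} with
Var(eps_t) = sigma^2, the variance is
  gamma(0) = sigma^2 * (1 + sum_i theta_i^2).
  sum_i theta_i^2 = (-0.799)^2 + (0.254)^2 = 0.638401 + 0.064516 = 0.702917.
  gamma(0) = 1 * (1 + 0.702917) = 1 * 1.702917 = 1.702917, which rounds to 1.7029.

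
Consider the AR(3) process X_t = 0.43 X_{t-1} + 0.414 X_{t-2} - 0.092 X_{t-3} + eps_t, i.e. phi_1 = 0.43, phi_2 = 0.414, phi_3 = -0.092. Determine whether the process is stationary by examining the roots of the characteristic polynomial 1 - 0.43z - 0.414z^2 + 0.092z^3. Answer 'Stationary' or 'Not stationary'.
\text{Stationary}

The AR(p) characteristic polynomial is P(z) = 1 - 0.43z - 0.414z^2 + 0.092z^3.
Stationarity requires all roots to lie outside the unit circle, i.e. |z| > 1 for every root.
Degree 3: look for a simple real root z0 first, then factor out (1 - z/z0) and solve the remaining quadratic.
Testing z0 = 5: P(5) = 1 + (-0.43)(5) + (-0.414)(5)^2 + (0.092)(5)^3
  = 1 + (-2.15) + (-10.35) + (11.5) = 0.  So z_0 = 5 is a root, |z_0| = 5.
Divide out the factor (1 - 0.2 z) = (1 - z/z0) (since 1/z0 = 0.2):
  P(z) = (1 - 0.2 z)(1 + (-0.23) z + (-0.46) z^2)
  [check: z-coef -0.23 - (0.2) = -0.43; z^2-coef -0.46 - (0.2)(-0.23) = -0.414; z^3-coef -(0.2)(-0.46) = 0.092.]
Remaining roots from the quadratic factor 1 + (-0.23) z + (-0.46) z^2:
  Set 1 + (-0.23) z + (-0.46) z^2 = 0, i.e. a z^2 + b z + c = 0 with a = -0.46, b = -0.23, c = 1.
  Discriminant D = b^2 - 4ac = (-0.23)^2 - 4*(-0.46)*1 = 0.0529 - (-1.84) = 1.8929.
  D >= 0, so the roots are real: z = (-b +/- sqrt(D)) / (2a) = (0.23 +/- 1.375827) / (-0.92).
    z_1 = (0.23 + 1.375827) / (-0.92) = -1.7455,   |z_1| = 1.7455.
    z_2 = (0.23 - 1.375827) / (-0.92) = 1.2455,   |z_2| = 1.2455.
Moduli of all roots: 5.0000, 1.7455, 1.2455.
All moduli strictly greater than 1? Yes.
Verdict: Stationary.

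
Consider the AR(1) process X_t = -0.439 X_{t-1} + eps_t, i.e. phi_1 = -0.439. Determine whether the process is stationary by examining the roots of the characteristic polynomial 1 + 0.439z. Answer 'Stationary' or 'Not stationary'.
\text{Stationary}

The AR(p) characteristic polynomial is P(z) = 1 + 0.439z.
Stationarity requires all roots to lie outside the unit circle, i.e. |z| > 1 for every root.
This is linear in z: 1 + (0.439) z = 0  =>  z = -1/(0.439) = -2.277904,  |z| = 2.277904.
Moduli of all roots: 2.2779.
All moduli strictly greater than 1? Yes.
Verdict: Stationary.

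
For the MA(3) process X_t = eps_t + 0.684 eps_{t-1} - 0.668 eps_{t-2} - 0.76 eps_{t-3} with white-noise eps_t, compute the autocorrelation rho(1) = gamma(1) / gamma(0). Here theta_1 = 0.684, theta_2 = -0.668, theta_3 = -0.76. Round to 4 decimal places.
\rho(1) = 0.2949

For an MA(q) process with theta_0 = 1, the autocovariance is
  gamma(k) = sigma^2 * sum_{i=0..q-k} theta_i * theta_{i+k},
and rho(k) = gamma(k) / gamma(0). Sigma^2 cancels.
  numerator   = (1)*(0.684) + (0.684)*(-0.668) + (-0.668)*(-0.76) = 0.734768.
  denominator = (1)^2 + (0.684)^2 + (-0.668)^2 + (-0.76)^2 = 2.49168.
  rho(1) = 0.734768 / 2.49168 = 0.2949.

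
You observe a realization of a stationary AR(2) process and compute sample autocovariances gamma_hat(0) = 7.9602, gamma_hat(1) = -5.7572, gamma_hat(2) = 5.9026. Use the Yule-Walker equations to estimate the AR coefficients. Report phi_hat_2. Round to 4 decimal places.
\hat\phi_{2} = 0.4580

The Yule-Walker equations for an AR(p) process read, in matrix form,
  Gamma_p phi = r_p,   with   (Gamma_p)_{ij} = gamma(|i - j|),
                       (r_p)_i = gamma(i),   i,j = 1..p.
Substitute the sample gammas (Toeplitz matrix and right-hand side of size 2):
  Gamma_p = [[7.9602, -5.7572], [-5.7572, 7.9602]]
  r_p     = [-5.7572, 5.9026]
Written out:
  7.9602 phi_1 - 5.7572 phi_2 = -5.7572
  -5.7572 phi_1 + 7.9602 phi_2 = 5.9026
Solve by Cramer's rule:
  det = gamma(0)^2 - gamma(1)^2 = (7.9602)^2 - (-5.7572)^2 = 63.36478404 - 33.14535184 = 30.2194322
  phi_hat_1 = [gamma(1) gamma(0) - gamma(1) gamma(2)] / det = [(-5.7572)(7.9602) - (-5.7572)(5.9026)] / 30.2194322 = -11.84601472 / 30.2194322 = -0.392
  phi_hat_2 = [gamma(0) gamma(2) - gamma(1)^2] / det = [(7.9602)(5.9026) - (-5.7572)^2] / 30.2194322 = 13.84052468 / 30.2194322 = 0.458
So phi_hat = [-0.3920, 0.4580].
Therefore phi_hat_2 = 0.4580.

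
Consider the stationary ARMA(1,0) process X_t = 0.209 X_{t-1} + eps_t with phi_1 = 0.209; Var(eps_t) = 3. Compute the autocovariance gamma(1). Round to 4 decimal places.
\gamma(1) = 0.6556

Multiply the model equation by X_{t-k} and take expectations. With theta_0 = psi_0 = 1 and psi_j the MA(infinity) weights, this gives
  gamma(k) - sum_i phi_i gamma(k-i) = c_k,
  c_k = sigma^2 * sum_{j=k..q} theta_j psi_{j-k}   (c_k = 0 for k > q),
using gamma(-m) = gamma(m).
Pure AR (q = 0): c_0 = sigma^2 = 3, c_k = 0 for k >= 1.
Equations for k = 0 and k = 1 (AR order 1):
  gamma(0) = phi_1 gamma(1) + c_0
  gamma(1) = phi_1 gamma(0) + c_1
Substituting the second into the first: gamma(0) (1 - phi_1^2) = c_0 + phi_1 c_1, so
  gamma(0) = c_0 / (1 - phi_1^2) = 3 / (1 - (0.209)^2) = 3 / 0.956319 = 3.137029.
  gamma(1) = phi_1 gamma(0) = (0.209)(3.137029) = 0.655639.
Therefore gamma(1) = 0.6556 (to 4 decimal places).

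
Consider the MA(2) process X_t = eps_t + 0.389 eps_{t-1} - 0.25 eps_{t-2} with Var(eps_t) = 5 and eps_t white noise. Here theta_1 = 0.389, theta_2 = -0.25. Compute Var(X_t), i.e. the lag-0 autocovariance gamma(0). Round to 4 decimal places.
\gamma(0) = 6.0691

For an MA(q) process X_t = eps_t + sum_i theta_i eps_{t-i} with
Var(eps_t) = sigma^2, the variance is
  gamma(0) = sigma^2 * (1 + sum_i theta_i^2).
  sum_i theta_i^2 = (0.389)^2 + (-0.25)^2 = 0.151321 + 0.0625 = 0.213821.
  gamma(0) = 5 * (1 + 0.213821) = 5 * 1.213821 = 6.069105, which rounds to 6.0691.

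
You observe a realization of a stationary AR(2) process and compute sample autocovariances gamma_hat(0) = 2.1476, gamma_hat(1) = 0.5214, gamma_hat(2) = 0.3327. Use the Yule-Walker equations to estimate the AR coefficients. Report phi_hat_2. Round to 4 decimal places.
\hat\phi_{2} = 0.1020

The Yule-Walker equations for an AR(p) process read, in matrix form,
  Gamma_p phi = r_p,   with   (Gamma_p)_{ij} = gamma(|i - j|),
                       (r_p)_i = gamma(i),   i,j = 1..p.
Substitute the sample gammas (Toeplitz matrix and right-hand side of size 2):
  Gamma_p = [[2.1476, 0.5214], [0.5214, 2.1476]]
  r_p     = [0.5214, 0.3327]
Written out:
  2.1476 phi_1 + 0.5214 phi_2 = 0.5214
  0.5214 phi_1 + 2.1476 phi_2 = 0.3327
Solve by Cramer's rule:
  det = gamma(0)^2 - gamma(1)^2 = (2.1476)^2 - (0.5214)^2 = 4.61218576 - 0.27185796 = 4.3403278
  phi_hat_1 = [gamma(1) gamma(0) - gamma(1) gamma(2)] / det = [(0.5214)(2.1476) - (0.5214)(0.3327)] / 4.3403278 = 0.94628886 / 4.3403278 = 0.218
  phi_hat_2 = [gamma(0) gamma(2) - gamma(1)^2] / det = [(2.1476)(0.3327) - (0.5214)^2] / 4.3403278 = 0.44264856 / 4.3403278 = 0.102
So phi_hat = [0.2180, 0.1020].
Therefore phi_hat_2 = 0.1020.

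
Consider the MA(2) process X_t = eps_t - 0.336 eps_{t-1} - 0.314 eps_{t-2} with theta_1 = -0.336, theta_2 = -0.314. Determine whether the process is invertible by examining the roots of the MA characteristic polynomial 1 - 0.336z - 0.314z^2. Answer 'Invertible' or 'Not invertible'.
\text{Invertible}

The MA(q) characteristic polynomial is P(z) = 1 - 0.336z - 0.314z^2.
Invertibility requires all roots to lie outside the unit circle, i.e. |z| > 1 for every root.
Set 1 + (-0.336) z + (-0.314) z^2 = 0, i.e. a z^2 + b z + c = 0 with a = -0.314, b = -0.336, c = 1.
Discriminant D = b^2 - 4ac = (-0.336)^2 - 4*(-0.314)*1 = 0.112896 - (-1.256) = 1.368896.
D >= 0, so the roots are real: z = (-b +/- sqrt(D)) / (2a) = (0.336 +/- 1.169998) / (-0.628).
  z_1 = (0.336 + 1.169998) / (-0.628) = -2.3981,   |z_1| = 2.3981.
  z_2 = (0.336 - 1.169998) / (-0.628) = 1.328,   |z_2| = 1.328.
Moduli of all roots: 2.3981, 1.3280.
All moduli strictly greater than 1? Yes.
Verdict: Invertible.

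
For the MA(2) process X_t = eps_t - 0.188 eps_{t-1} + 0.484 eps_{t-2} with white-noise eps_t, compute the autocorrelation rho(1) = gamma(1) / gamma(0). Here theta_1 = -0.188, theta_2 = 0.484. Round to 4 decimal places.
\rho(1) = -0.2197

For an MA(q) process with theta_0 = 1, the autocovariance is
  gamma(k) = sigma^2 * sum_{i=0..q-k} theta_i * theta_{i+k},
and rho(k) = gamma(k) / gamma(0). Sigma^2 cancels.
  numerator   = (1)*(-0.188) + (-0.188)*(0.484) = -0.278992.
  denominator = (1)^2 + (-0.188)^2 + (0.484)^2 = 1.2696.
  rho(1) = -0.278992 / 1.2696 = -0.2197.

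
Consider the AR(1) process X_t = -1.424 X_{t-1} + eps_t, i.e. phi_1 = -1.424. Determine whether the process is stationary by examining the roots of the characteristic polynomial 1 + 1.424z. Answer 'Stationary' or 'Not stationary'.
\text{Not stationary}

The AR(p) characteristic polynomial is P(z) = 1 + 1.424z.
Stationarity requires all roots to lie outside the unit circle, i.e. |z| > 1 for every root.
This is linear in z: 1 + (1.424) z = 0  =>  z = -1/(1.424) = -0.702247,  |z| = 0.702247.
Moduli of all roots: 0.7022.
All moduli strictly greater than 1? No.
Verdict: Not stationary.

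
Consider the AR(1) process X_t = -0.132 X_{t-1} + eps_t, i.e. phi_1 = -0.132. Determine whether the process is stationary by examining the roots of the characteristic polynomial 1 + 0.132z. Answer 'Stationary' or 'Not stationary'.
\text{Stationary}

The AR(p) characteristic polynomial is P(z) = 1 + 0.132z.
Stationarity requires all roots to lie outside the unit circle, i.e. |z| > 1 for every root.
This is linear in z: 1 + (0.132) z = 0  =>  z = -1/(0.132) = -7.575758,  |z| = 7.575758.
Moduli of all roots: 7.5758.
All moduli strictly greater than 1? Yes.
Verdict: Stationary.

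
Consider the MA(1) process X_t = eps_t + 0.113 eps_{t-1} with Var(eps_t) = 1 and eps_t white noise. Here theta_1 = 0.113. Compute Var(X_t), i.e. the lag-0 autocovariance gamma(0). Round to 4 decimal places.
\gamma(0) = 1.0128

For an MA(q) process X_t = eps_t + sum_i theta_i eps_{t-i} with
Var(eps_t) = sigma^2, the variance is
  gamma(0) = sigma^2 * (1 + sum_i theta_i^2).
  sum_i theta_i^2 = (0.113)^2 = 0.012769.
  gamma(0) = 1 * (1 + 0.012769) = 1 * 1.012769 = 1.012769, which rounds to 1.0128.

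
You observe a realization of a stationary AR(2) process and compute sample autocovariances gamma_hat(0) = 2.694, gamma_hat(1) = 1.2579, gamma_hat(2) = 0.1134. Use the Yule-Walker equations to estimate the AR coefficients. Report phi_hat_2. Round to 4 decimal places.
\hat\phi_{2} = -0.2250

The Yule-Walker equations for an AR(p) process read, in matrix form,
  Gamma_p phi = r_p,   with   (Gamma_p)_{ij} = gamma(|i - j|),
                       (r_p)_i = gamma(i),   i,j = 1..p.
Substitute the sample gammas (Toeplitz matrix and right-hand side of size 2):
  Gamma_p = [[2.694, 1.2579], [1.2579, 2.694]]
  r_p     = [1.2579, 0.1134]
Written out:
  2.694 phi_1 + 1.2579 phi_2 = 1.2579
  1.2579 phi_1 + 2.694 phi_2 = 0.1134
Solve by Cramer's rule:
  det = gamma(0)^2 - gamma(1)^2 = (2.694)^2 - (1.2579)^2 = 7.257636 - 1.58231241 = 5.67532359
  phi_hat_1 = [gamma(1) gamma(0) - gamma(1) gamma(2)] / det = [(1.2579)(2.694) - (1.2579)(0.1134)] / 5.67532359 = 3.24613674 / 5.67532359 = 0.572
  phi_hat_2 = [gamma(0) gamma(2) - gamma(1)^2] / det = [(2.694)(0.1134) - (1.2579)^2] / 5.67532359 = -1.27681281 / 5.67532359 = -0.225
So phi_hat = [0.5720, -0.2250].
Therefore phi_hat_2 = -0.2250.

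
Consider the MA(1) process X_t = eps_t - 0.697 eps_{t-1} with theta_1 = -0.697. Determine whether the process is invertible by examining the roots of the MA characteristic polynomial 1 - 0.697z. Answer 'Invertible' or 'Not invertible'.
\text{Invertible}

The MA(q) characteristic polynomial is P(z) = 1 - 0.697z.
Invertibility requires all roots to lie outside the unit circle, i.e. |z| > 1 for every root.
This is linear in z: 1 + (-0.697) z = 0  =>  z = -1/(-0.697) = 1.43472,  |z| = 1.43472.
Moduli of all roots: 1.4347.
All moduli strictly greater than 1? Yes.
Verdict: Invertible.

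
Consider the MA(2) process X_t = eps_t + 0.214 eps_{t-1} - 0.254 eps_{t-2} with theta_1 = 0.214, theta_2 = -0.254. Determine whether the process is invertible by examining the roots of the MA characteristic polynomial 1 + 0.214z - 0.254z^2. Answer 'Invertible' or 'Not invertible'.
\text{Invertible}

The MA(q) characteristic polynomial is P(z) = 1 + 0.214z - 0.254z^2.
Invertibility requires all roots to lie outside the unit circle, i.e. |z| > 1 for every root.
Set 1 + (0.214) z + (-0.254) z^2 = 0, i.e. a z^2 + b z + c = 0 with a = -0.254, b = 0.214, c = 1.
Discriminant D = b^2 - 4ac = (0.214)^2 - 4*(-0.254)*1 = 0.045796 - (-1.016) = 1.061796.
D >= 0, so the roots are real: z = (-b +/- sqrt(D)) / (2a) = (-0.214 +/- 1.030435) / (-0.508).
  z_1 = (-0.214 + 1.030435) / (-0.508) = -1.6072,   |z_1| = 1.6072.
  z_2 = (-0.214 - 1.030435) / (-0.508) = 2.4497,   |z_2| = 2.4497.
Moduli of all roots: 1.6072, 2.4497.
All moduli strictly greater than 1? Yes.
Verdict: Invertible.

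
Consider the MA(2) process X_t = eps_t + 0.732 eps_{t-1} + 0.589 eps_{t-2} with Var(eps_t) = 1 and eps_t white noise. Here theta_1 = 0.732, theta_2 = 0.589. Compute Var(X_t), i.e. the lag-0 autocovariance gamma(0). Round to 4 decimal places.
\gamma(0) = 1.8827

For an MA(q) process X_t = eps_t + sum_i theta_i eps_{t-i} with
Var(eps_t) = sigma^2, the variance is
  gamma(0) = sigma^2 * (1 + sum_i theta_i^2).
  sum_i theta_i^2 = (0.732)^2 + (0.589)^2 = 0.535824 + 0.346921 = 0.882745.
  gamma(0) = 1 * (1 + 0.882745) = 1 * 1.882745 = 1.882745, which rounds to 1.8827.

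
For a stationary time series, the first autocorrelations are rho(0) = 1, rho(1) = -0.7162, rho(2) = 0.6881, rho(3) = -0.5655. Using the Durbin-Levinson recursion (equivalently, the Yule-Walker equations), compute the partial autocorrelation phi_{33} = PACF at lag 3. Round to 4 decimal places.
\phi_{33} = 0.0180

The PACF at lag k is phi_{kk}, the last component of the solution
to the Yule-Walker system G_k phi = r_k where
  (G_k)_{ij} = rho(|i - j|), (r_k)_i = rho(i), i,j = 1..k.
Equivalently, Durbin-Levinson gives phi_{kk} iteratively:
  phi_{11} = rho(1)
  phi_{kk} = [rho(k) - sum_{j=1..k-1} phi_{k-1,j} rho(k-j)]
            / [1 - sum_{j=1..k-1} phi_{k-1,j} rho(j)],
  phi_{k,j} = phi_{k-1,j} - phi_{kk} phi_{k-1,k-j},  j = 1..k-1.
Step k = 1:
  phi_11 = rho(1) = -0.7162.
Step k = 2:
  phi_22 = [rho(2) - phi_11 rho(1)] / [1 - phi_11 rho(1)] = [0.6881 - (-0.7162)(-0.7162)] / [1 - (-0.7162)(-0.7162)]
         = 0.17515756 / 0.48705756 = 0.359624.
  Update: phi_21 = phi_11 - phi_22 phi_11 = -0.7162 - (0.359624)(-0.7162) = -0.458637.
Step k = 3:
  phi_33 = [rho(3) - phi_21 rho(2) - phi_22 rho(1)] / [1 - phi_21 rho(1) - phi_22 rho(2)]
    numerator   = -0.5655 - (-0.458637)(0.6881) - (0.359624)(-0.7162) = 0.00765102
    denominator = 1 - (-0.458637)(-0.7162) - (0.359624)(0.6881) = 0.42406671
  phi_33 = 0.00765102 / 0.42406671 = 0.018.
Therefore phi_{33} = 0.0180.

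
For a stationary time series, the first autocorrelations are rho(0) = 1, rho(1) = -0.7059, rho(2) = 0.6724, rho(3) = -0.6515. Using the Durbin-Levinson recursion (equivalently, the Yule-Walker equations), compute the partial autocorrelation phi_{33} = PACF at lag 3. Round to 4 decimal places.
\phi_{33} = -0.2189

The PACF at lag k is phi_{kk}, the last component of the solution
to the Yule-Walker system G_k phi = r_k where
  (G_k)_{ij} = rho(|i - j|), (r_k)_i = rho(i), i,j = 1..k.
Equivalently, Durbin-Levinson gives phi_{kk} iteratively:
  phi_{11} = rho(1)
  phi_{kk} = [rho(k) - sum_{j=1..k-1} phi_{k-1,j} rho(k-j)]
            / [1 - sum_{j=1..k-1} phi_{k-1,j} rho(j)],
  phi_{k,j} = phi_{k-1,j} - phi_{kk} phi_{k-1,k-j},  j = 1..k-1.
Step k = 1:
  phi_11 = rho(1) = -0.7059.
Step k = 2:
  phi_22 = [rho(2) - phi_11 rho(1)] / [1 - phi_11 rho(1)] = [0.6724 - (-0.7059)(-0.7059)] / [1 - (-0.7059)(-0.7059)]
         = 0.17410519 / 0.50170519 = 0.347027.
  Update: phi_21 = phi_11 - phi_22 phi_11 = -0.7059 - (0.347027)(-0.7059) = -0.460934.
Step k = 3:
  phi_33 = [rho(3) - phi_21 rho(2) - phi_22 rho(1)] / [1 - phi_21 rho(1) - phi_22 rho(2)]
    numerator   = -0.6515 - (-0.460934)(0.6724) - (0.347027)(-0.7059) = -0.09660189
    denominator = 1 - (-0.460934)(-0.7059) - (0.347027)(0.6724) = 0.44128601
  phi_33 = -0.09660189 / 0.44128601 = -0.2189.
Therefore phi_{33} = -0.2189.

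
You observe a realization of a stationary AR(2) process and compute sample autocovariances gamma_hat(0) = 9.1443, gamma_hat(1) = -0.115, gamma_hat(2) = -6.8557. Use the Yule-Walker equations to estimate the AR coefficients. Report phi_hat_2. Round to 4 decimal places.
\hat\phi_{2} = -0.7500

The Yule-Walker equations for an AR(p) process read, in matrix form,
  Gamma_p phi = r_p,   with   (Gamma_p)_{ij} = gamma(|i - j|),
                       (r_p)_i = gamma(i),   i,j = 1..p.
Substitute the sample gammas (Toeplitz matrix and right-hand side of size 2):
  Gamma_p = [[9.1443, -0.115], [-0.115, 9.1443]]
  r_p     = [-0.115, -6.8557]
Written out:
  9.1443 phi_1 - 0.115 phi_2 = -0.115
  -0.115 phi_1 + 9.1443 phi_2 = -6.8557
Solve by Cramer's rule:
  det = gamma(0)^2 - gamma(1)^2 = (9.1443)^2 - (-0.115)^2 = 83.61822249 - 0.013225 = 83.60499749
  phi_hat_1 = [gamma(1) gamma(0) - gamma(1) gamma(2)] / det = [(-0.115)(9.1443) - (-0.115)(-6.8557)] / 83.60499749 = -1.84 / 83.60499749 = -0.022
  phi_hat_2 = [gamma(0) gamma(2) - gamma(1)^2] / det = [(9.1443)(-6.8557) - (-0.115)^2] / 83.60499749 = -62.70380251 / 83.60499749 = -0.75
So phi_hat = [-0.0220, -0.7500].
Therefore phi_hat_2 = -0.7500.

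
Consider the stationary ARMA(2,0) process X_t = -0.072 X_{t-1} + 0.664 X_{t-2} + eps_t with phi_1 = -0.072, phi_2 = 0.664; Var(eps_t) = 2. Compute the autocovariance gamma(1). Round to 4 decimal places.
\gamma(1) = -0.8034

Multiply the model equation by X_{t-k} and take expectations. With theta_0 = psi_0 = 1 and psi_j the MA(infinity) weights, this gives
  gamma(k) - sum_i phi_i gamma(k-i) = c_k,
  c_k = sigma^2 * sum_{j=k..q} theta_j psi_{j-k}   (c_k = 0 for k > q),
using gamma(-m) = gamma(m).
Pure AR (q = 0): c_0 = sigma^2 = 2, c_k = 0 for k >= 1.
Equations for k = 0, 1, 2 (AR order 2, c_2 = 0):
  (E0) gamma(0) = phi_1 gamma(1) + phi_2 gamma(2) + c_0
  (E1) gamma(1) = phi_1 gamma(0) + phi_2 gamma(1) + c_1
  (E2) gamma(2) = phi_1 gamma(1) + phi_2 gamma(0)
From (E1): gamma(1) = A gamma(0) + B with
  A = phi_1 / (1 - phi_2) = -0.072 / 0.336 = -0.214286,   B = c_1 / (1 - phi_2) = 0 / 0.336 = 0.
Insert (E2) into (E0): gamma(0) (1 - phi_2^2) = phi_1 (1 + phi_2) gamma(1) + c_0.
  phi_1 (1 + phi_2) = (-0.072)(1.664) = -0.119808,   1 - phi_2^2 = 0.559104.
Replace gamma(1) by A gamma(0) + B and collect gamma(0):
  gamma(0) [0.559104 - (-0.119808)(-0.214286)] = c_0 = 2
  gamma(0) * 0.533431 = 2
  gamma(0) = 2 / 0.533431 = 3.749314.
  gamma(1) = A gamma(0) = (-0.214286)(3.749314) = -0.803425.
Therefore gamma(1) = -0.8034 (to 4 decimal places).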